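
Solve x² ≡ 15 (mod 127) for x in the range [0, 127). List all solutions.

53, 74

Since 127 ≡ 3 (mod 4), a square root of 15 is 15^((127+1)/4) = 15^32 mod 127.
Repeated squaring: 15^2≡98, 15^4≡79, 15^8≡18, 15^16≡70, 15^32≡74 (mod 127).
15^32 = 15^(32) ≡ 74 (mod 127).
Check: 74² = 5476 ≡ 15 (mod 127). The two roots are 53 and 74.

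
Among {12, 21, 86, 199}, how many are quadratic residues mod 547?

3

(12/547) = -1 → non-residue.
(21/547) = +1 → QR.
(86/547) = +1 → QR.
(199/547) = +1 → QR.
Total quadratic residues among the 4: 3.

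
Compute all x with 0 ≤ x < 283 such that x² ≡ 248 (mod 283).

Since 283 ≡ 3 (mod 4), a square root of 248 is 248^((283+1)/4) = 248^71 mod 283.
Repeated squaring: 248^2≡93, 248^4≡159, 248^8≡94, 248^16≡63, 248^32≡7, 248^64≡49 (mod 283).
248^71 = 248^(64+4+2+1) ≡ 208 (mod 283).
Check: 208² = 43264 ≡ 248 (mod 283). The two roots are 75 and 208.

75, 208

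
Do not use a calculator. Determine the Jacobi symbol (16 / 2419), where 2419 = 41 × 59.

Pull out 2^4: since 2419 ≡ 3 (mod 8), (2/2419) = -1, so (2/2419)^4 = +1.
Reached (1/2419) = 1. Collecting the sign flips along the way, the symbol is +1.

1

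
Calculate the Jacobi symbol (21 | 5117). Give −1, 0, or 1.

0

Reciprocity: 21 ≡ 1 and 5117 ≡ 1 (mod 4), so (21/5117) = +(5117/21).
Reduce top mod 21: now compute (14/21).
Pull out 2: since 21 ≡ 5 (mod 8), (2/21) = -1.
Reciprocity: 7 ≡ 3 and 21 ≡ 1 (mod 4), so (7/21) = +(21/7).
Reduce top mod 7: now compute (0/7).
Top reduces to 0: gcd > 1, so the symbol is 0.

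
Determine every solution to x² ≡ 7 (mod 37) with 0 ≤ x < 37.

37 ≡ 1 (mod 4), so we find a root by search.
Trying successive values, 9² = 81 ≡ 7 (mod 37). The other root is 37 − 9 = 28.

9, 28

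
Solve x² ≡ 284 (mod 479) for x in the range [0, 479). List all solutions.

Since 479 ≡ 3 (mod 4), a square root of 284 is 284^((479+1)/4) = 284^120 mod 479.
Repeated squaring: 284^2≡184, 284^4≡326, 284^8≡417, 284^16≡12, 284^32≡144, 284^64≡139 (mod 479).
284^120 = 284^(64+32+16+8) ≡ 206 (mod 479).
Check: 206² = 42436 ≡ 284 (mod 479). The two roots are 206 and 273.

206, 273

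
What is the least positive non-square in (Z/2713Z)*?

5

(2/2713) = +1, so 2 is a residue.
(3/2713) = +1, so 3 is a residue.
(4/2713) = +1, so 4 is a residue.
(5/2713) = −1, so 5 is the smallest positive non-residue mod 2713.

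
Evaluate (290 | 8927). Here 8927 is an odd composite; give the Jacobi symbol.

-1

Pull out 2: since 8927 ≡ 7 (mod 8), (2/8927) = +1.
Reciprocity: 145 ≡ 1 and 8927 ≡ 3 (mod 4), so (145/8927) = +(8927/145).
Reduce top mod 145: now compute (82/145).
Pull out 2: since 145 ≡ 1 (mod 8), (2/145) = +1.
Reciprocity: 41 ≡ 1 and 145 ≡ 1 (mod 4), so (41/145) = +(145/41).
Reduce top mod 41: now compute (22/41).
Pull out 2: since 41 ≡ 1 (mod 8), (2/41) = +1.
Reciprocity: 11 ≡ 3 and 41 ≡ 1 (mod 4), so (11/41) = +(41/11).
Reduce top mod 11: now compute (8/11).
Pull out 2^3: since 11 ≡ 3 (mod 8), (2/11) = -1, so (2/11)^3 = -1.
Reached (1/11) = 1. Collecting the sign flips along the way, the symbol is -1.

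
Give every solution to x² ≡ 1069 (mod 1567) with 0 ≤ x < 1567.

Since 1567 ≡ 3 (mod 4), a square root of 1069 is 1069^((1567+1)/4) = 1069^392 mod 1567.
Repeated squaring: 1069^2≡418, 1069^4≡787, 1069^8≡404, 1069^16≡248, 1069^32≡391, 1069^64≡882, 1069^128≡692, 1069^256≡929 (mod 1567).
1069^392 = 1069^(256+128+8) ≡ 958 (mod 1567).
Check: 958² = 917764 ≡ 1069 (mod 1567). The two roots are 609 and 958.

609, 958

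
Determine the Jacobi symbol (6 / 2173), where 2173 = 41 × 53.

-1

Pull out 2: since 2173 ≡ 5 (mod 8), (2/2173) = -1.
Reciprocity: 3 ≡ 3 and 2173 ≡ 1 (mod 4), so (3/2173) = +(2173/3).
Reduce top mod 3: now compute (1/3).
Reached (1/3) = 1. Collecting the sign flips along the way, the symbol is -1.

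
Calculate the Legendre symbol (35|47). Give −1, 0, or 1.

Euler's criterion: (35/47) ≡ 35^23 (mod 47).
35^2 ≡ 3 (mod 47)
35^4 ≡ 9 (mod 47)
35^8 ≡ 34 (mod 47)
35^16 ≡ 28 (mod 47)
35^23 = 35^(16+4+2+1) ≡ 46 (mod 47).
Result is 46 ≡ −1, so (35/47) = −1.

-1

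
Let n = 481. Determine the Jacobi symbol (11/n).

-1

Reciprocity: 11 ≡ 3 and 481 ≡ 1 (mod 4), so (11/481) = +(481/11).
Reduce top mod 11: now compute (8/11).
Pull out 2^3: since 11 ≡ 3 (mod 8), (2/11) = -1, so (2/11)^3 = -1.
Reached (1/11) = 1. Collecting the sign flips along the way, the symbol is -1.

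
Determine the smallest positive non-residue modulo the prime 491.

2

(2/491) = −1, so 2 is the smallest positive non-residue mod 491.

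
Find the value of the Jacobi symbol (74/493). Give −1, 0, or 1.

-1

Pull out 2: since 493 ≡ 5 (mod 8), (2/493) = -1.
Reciprocity: 37 ≡ 1 and 493 ≡ 1 (mod 4), so (37/493) = +(493/37).
Reduce top mod 37: now compute (12/37).
Pull out 2^2: since 37 ≡ 5 (mod 8), (2/37) = -1, so (2/37)^2 = +1.
Reciprocity: 3 ≡ 3 and 37 ≡ 1 (mod 4), so (3/37) = +(37/3).
Reduce top mod 3: now compute (1/3).
Reached (1/3) = 1. Collecting the sign flips along the way, the symbol is -1.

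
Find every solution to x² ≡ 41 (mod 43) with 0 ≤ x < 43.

Since 43 ≡ 3 (mod 4), a square root of 41 is 41^((43+1)/4) = 41^11 mod 43.
Repeated squaring: 41^2≡4, 41^4≡16, 41^8≡41 (mod 43).
41^11 = 41^(8+2+1) ≡ 16 (mod 43).
Check: 16² = 256 ≡ 41 (mod 43). The two roots are 16 and 27.

16, 27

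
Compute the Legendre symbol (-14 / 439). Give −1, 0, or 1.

Euler's criterion: (-14/439) ≡ 425^219 (mod 439).
425^2 ≡ 196 (mod 439)
425^4 ≡ 223 (mod 439)
425^8 ≡ 122 (mod 439)
425^16 ≡ 397 (mod 439)
425^32 ≡ 8 (mod 439)
425^64 ≡ 64 (mod 439)
425^128 ≡ 145 (mod 439)
425^219 = 425^(128+64+16+8+2+1) ≡ 438 (mod 439).
Result is 438 ≡ −1, so (-14/439) = −1.

-1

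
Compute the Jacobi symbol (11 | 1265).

Reciprocity: 11 ≡ 3 and 1265 ≡ 1 (mod 4), so (11/1265) = +(1265/11).
Reduce top mod 11: now compute (0/11).
Top reduces to 0: gcd > 1, so the symbol is 0.

0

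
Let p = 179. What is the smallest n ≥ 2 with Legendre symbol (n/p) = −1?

(2/179) = −1, so 2 is the smallest positive non-residue mod 179.

2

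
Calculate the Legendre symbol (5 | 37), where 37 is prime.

Reciprocity: 5 ≡ 1 and 37 ≡ 1 (mod 4), so (5/37) = +(37/5).
Reduce top mod 5: now compute (2/5).
Pull out 2: since 5 ≡ 5 (mod 8), (2/5) = -1.
Reached (1/5) = 1. Collecting the sign flips along the way, the symbol is -1.

-1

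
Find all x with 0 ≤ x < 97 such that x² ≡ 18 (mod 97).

97 ≡ 1 (mod 4), so we find a root by search.
Trying successive values, 42² = 1764 ≡ 18 (mod 97). The other root is 97 − 42 = 55.

42, 55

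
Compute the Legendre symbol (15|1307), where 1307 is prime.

-1

Reciprocity: 15 ≡ 3 and 1307 ≡ 3 (mod 4), so (15/1307) = −(1307/15).
Reduce top mod 15: now compute (2/15).
Pull out 2: since 15 ≡ 7 (mod 8), (2/15) = +1.
Reached (1/15) = 1. Collecting the sign flips along the way, the symbol is -1.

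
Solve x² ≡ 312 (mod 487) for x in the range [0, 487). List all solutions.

61, 426

Since 487 ≡ 3 (mod 4), a square root of 312 is 312^((487+1)/4) = 312^122 mod 487.
Repeated squaring: 312^2≡431, 312^4≡214, 312^8≡18, 312^16≡324, 312^32≡271, 312^64≡391 (mod 487).
312^122 = 312^(64+32+16+8+2) ≡ 61 (mod 487).
Check: 61² = 3721 ≡ 312 (mod 487). The two roots are 61 and 426.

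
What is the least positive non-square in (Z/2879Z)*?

(2/2879) = +1, so 2 is a residue.
(3/2879) = +1, so 3 is a residue.
(4/2879) = +1, so 4 is a residue.
(5/2879) = +1, so 5 is a residue.
(6/2879) = +1, so 6 is a residue.
(7/2879) = −1, so 7 is the smallest positive non-residue mod 2879.

7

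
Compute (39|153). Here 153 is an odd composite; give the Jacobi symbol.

Reciprocity: 39 ≡ 3 and 153 ≡ 1 (mod 4), so (39/153) = +(153/39).
Reduce top mod 39: now compute (36/39).
Pull out 2^2: since 39 ≡ 7 (mod 8), (2/39) = +1, so (2/39)^2 = +1.
Reciprocity: 9 ≡ 1 and 39 ≡ 3 (mod 4), so (9/39) = +(39/9).
Reduce top mod 9: now compute (3/9).
Reciprocity: 3 ≡ 3 and 9 ≡ 1 (mod 4), so (3/9) = +(9/3).
Reduce top mod 3: now compute (0/3).
Top reduces to 0: gcd > 1, so the symbol is 0.

0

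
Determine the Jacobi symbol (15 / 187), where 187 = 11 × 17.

Reciprocity: 15 ≡ 3 and 187 ≡ 3 (mod 4), so (15/187) = −(187/15).
Reduce top mod 15: now compute (7/15).
Reciprocity: 7 ≡ 3 and 15 ≡ 3 (mod 4), so (7/15) = −(15/7).
Reduce top mod 7: now compute (1/7).
Reached (1/7) = 1. Collecting the sign flips along the way, the symbol is +1.

1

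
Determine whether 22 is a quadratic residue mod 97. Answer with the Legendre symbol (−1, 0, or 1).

1

Pull out 2: since 97 ≡ 1 (mod 8), (2/97) = +1.
Reciprocity: 11 ≡ 3 and 97 ≡ 1 (mod 4), so (11/97) = +(97/11).
Reduce top mod 11: now compute (9/11).
Reciprocity: 9 ≡ 1 and 11 ≡ 3 (mod 4), so (9/11) = +(11/9).
Reduce top mod 9: now compute (2/9).
Pull out 2: since 9 ≡ 1 (mod 8), (2/9) = +1.
Reached (1/9) = 1. Collecting the sign flips along the way, the symbol is +1.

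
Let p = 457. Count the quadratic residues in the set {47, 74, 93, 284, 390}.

2

(47/457) = +1 → QR.
(74/457) = -1 → non-residue.
(93/457) = -1 → non-residue.
(284/457) = -1 → non-residue.
(390/457) = +1 → QR.
Total quadratic residues among the 5: 2.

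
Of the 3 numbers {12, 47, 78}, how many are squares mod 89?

2

(12/89) = -1 → non-residue.
(47/89) = +1 → QR.
(78/89) = +1 → QR.
Total quadratic residues among the 3: 2.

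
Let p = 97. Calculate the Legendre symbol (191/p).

1

First reduce: 191 ≡ 94 (mod 97).
Pull out 2: since 97 ≡ 1 (mod 8), (2/97) = +1.
Reciprocity: 47 ≡ 3 and 97 ≡ 1 (mod 4), so (47/97) = +(97/47).
Reduce top mod 47: now compute (3/47).
Reciprocity: 3 ≡ 3 and 47 ≡ 3 (mod 4), so (3/47) = −(47/3).
Reduce top mod 3: now compute (2/3).
Pull out 2: since 3 ≡ 3 (mod 8), (2/3) = -1.
Reached (1/3) = 1. Collecting the sign flips along the way, the symbol is +1.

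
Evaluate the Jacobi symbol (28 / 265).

-1

Pull out 2^2: since 265 ≡ 1 (mod 8), (2/265) = +1, so (2/265)^2 = +1.
Reciprocity: 7 ≡ 3 and 265 ≡ 1 (mod 4), so (7/265) = +(265/7).
Reduce top mod 7: now compute (6/7).
Pull out 2: since 7 ≡ 7 (mod 8), (2/7) = +1.
Reciprocity: 3 ≡ 3 and 7 ≡ 3 (mod 4), so (3/7) = −(7/3).
Reduce top mod 3: now compute (1/3).
Reached (1/3) = 1. Collecting the sign flips along the way, the symbol is -1.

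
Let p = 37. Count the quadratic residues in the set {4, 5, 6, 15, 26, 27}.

(4/37) = +1 → QR.
(5/37) = -1 → non-residue.
(6/37) = -1 → non-residue.
(15/37) = -1 → non-residue.
(26/37) = +1 → QR.
(27/37) = +1 → QR.
Total quadratic residues among the 6: 3.

3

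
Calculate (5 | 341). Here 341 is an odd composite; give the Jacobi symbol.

1

Reciprocity: 5 ≡ 1 and 341 ≡ 1 (mod 4), so (5/341) = +(341/5).
Reduce top mod 5: now compute (1/5).
Reached (1/5) = 1. Collecting the sign flips along the way, the symbol is +1.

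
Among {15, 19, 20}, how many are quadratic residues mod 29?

(15/29) = -1 → non-residue.
(19/29) = -1 → non-residue.
(20/29) = +1 → QR.
Total quadratic residues among the 3: 1.

1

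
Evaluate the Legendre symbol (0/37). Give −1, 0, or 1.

Top reduces to 0: gcd > 1, so the symbol is 0.

0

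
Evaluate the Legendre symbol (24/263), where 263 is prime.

Euler's criterion: (24/263) ≡ 24^131 (mod 263).
24^2 ≡ 50 (mod 263)
24^4 ≡ 133 (mod 263)
24^8 ≡ 68 (mod 263)
24^16 ≡ 153 (mod 263)
24^32 ≡ 2 (mod 263)
24^64 ≡ 4 (mod 263)
24^128 ≡ 16 (mod 263)
24^131 = 24^(128+2+1) ≡ 1 (mod 263).
Result is 1, so (24/263) = 1.

1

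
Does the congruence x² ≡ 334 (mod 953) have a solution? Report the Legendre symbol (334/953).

Pull out 2: since 953 ≡ 1 (mod 8), (2/953) = +1.
Reciprocity: 167 ≡ 3 and 953 ≡ 1 (mod 4), so (167/953) = +(953/167).
Reduce top mod 167: now compute (118/167).
Pull out 2: since 167 ≡ 7 (mod 8), (2/167) = +1.
Reciprocity: 59 ≡ 3 and 167 ≡ 3 (mod 4), so (59/167) = −(167/59).
Reduce top mod 59: now compute (49/59).
Reciprocity: 49 ≡ 1 and 59 ≡ 3 (mod 4), so (49/59) = +(59/49).
Reduce top mod 49: now compute (10/49).
Pull out 2: since 49 ≡ 1 (mod 8), (2/49) = +1.
Reciprocity: 5 ≡ 1 and 49 ≡ 1 (mod 4), so (5/49) = +(49/5).
Reduce top mod 5: now compute (4/5).
Pull out 2^2: since 5 ≡ 5 (mod 8), (2/5) = -1, so (2/5)^2 = +1.
Reached (1/5) = 1. Collecting the sign flips along the way, the symbol is -1.

-1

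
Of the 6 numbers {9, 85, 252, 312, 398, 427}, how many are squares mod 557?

(9/557) = +1 → QR.
(85/557) = -1 → non-residue.
(252/557) = +1 → QR.
(312/557) = -1 → non-residue.
(398/557) = +1 → QR.
(427/557) = -1 → non-residue.
Total quadratic residues among the 6: 3.

3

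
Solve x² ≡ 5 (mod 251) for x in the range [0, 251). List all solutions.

Since 251 ≡ 3 (mod 4), a square root of 5 is 5^((251+1)/4) = 5^63 mod 251.
Repeated squaring: 5^2≡25, 5^4≡123, 5^8≡69, 5^16≡243, 5^32≡64 (mod 251).
5^63 = 5^(32+16+8+4+2+1) ≡ 16 (mod 251).
Check: 16² = 256 ≡ 5 (mod 251). The two roots are 16 and 235.

16, 235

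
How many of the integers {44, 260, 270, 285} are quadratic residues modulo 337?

(44/337) = -1 → non-residue.
(260/337) = -1 → non-residue.
(270/337) = -1 → non-residue.
(285/337) = +1 → QR.
Total quadratic residues among the 4: 1.

1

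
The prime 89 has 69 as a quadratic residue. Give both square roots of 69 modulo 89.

89 ≡ 1 (mod 4), so we find a root by search.
Trying successive values, 43² = 1849 ≡ 69 (mod 89). The other root is 89 − 43 = 46.

43, 46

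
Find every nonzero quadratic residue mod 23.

1, 2, 3, 4, 6, 8, 9, 12, 13, 16, 18

Square k = 1,…,11 (k and 23−k give the same square):
1²=1, 2²=4, 3²=9, 4²=16, 5²≡2, 6²≡13, 7²≡3, 8²≡18, 9²≡12, 10²≡8, 11²≡6 (mod 23).
So the quadratic residues mod 23 are {1, 2, 3, 4, 6, 8, 9, 12, 13, 16, 18}.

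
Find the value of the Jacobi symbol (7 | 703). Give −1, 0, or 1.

1

Reciprocity: 7 ≡ 3 and 703 ≡ 3 (mod 4), so (7/703) = −(703/7).
Reduce top mod 7: now compute (3/7).
Reciprocity: 3 ≡ 3 and 7 ≡ 3 (mod 4), so (3/7) = −(7/3).
Reduce top mod 3: now compute (1/3).
Reached (1/3) = 1. Collecting the sign flips along the way, the symbol is +1.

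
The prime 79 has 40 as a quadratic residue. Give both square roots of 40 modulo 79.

35, 44

Since 79 ≡ 3 (mod 4), a square root of 40 is 40^((79+1)/4) = 40^20 mod 79.
Repeated squaring: 40^2≡20, 40^4≡5, 40^8≡25, 40^16≡72 (mod 79).
40^20 = 40^(16+4) ≡ 44 (mod 79).
Check: 44² = 1936 ≡ 40 (mod 79). The two roots are 35 and 44.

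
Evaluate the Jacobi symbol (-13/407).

First reduce: -13 ≡ 394 (mod 407).
Pull out 2: since 407 ≡ 7 (mod 8), (2/407) = +1.
Reciprocity: 197 ≡ 1 and 407 ≡ 3 (mod 4), so (197/407) = +(407/197).
Reduce top mod 197: now compute (13/197).
Reciprocity: 13 ≡ 1 and 197 ≡ 1 (mod 4), so (13/197) = +(197/13).
Reduce top mod 13: now compute (2/13).
Pull out 2: since 13 ≡ 5 (mod 8), (2/13) = -1.
Reached (1/13) = 1. Collecting the sign flips along the way, the symbol is -1.

-1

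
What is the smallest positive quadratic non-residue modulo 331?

(2/331) = −1, so 2 is the smallest positive non-residue mod 331.

2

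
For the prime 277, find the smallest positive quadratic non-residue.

2

(2/277) = −1, so 2 is the smallest positive non-residue mod 277.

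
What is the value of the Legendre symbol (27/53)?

-1

Reciprocity: 27 ≡ 3 and 53 ≡ 1 (mod 4), so (27/53) = +(53/27).
Reduce top mod 27: now compute (26/27).
Pull out 2: since 27 ≡ 3 (mod 8), (2/27) = -1.
Reciprocity: 13 ≡ 1 and 27 ≡ 3 (mod 4), so (13/27) = +(27/13).
Reduce top mod 13: now compute (1/13).
Reached (1/13) = 1. Collecting the sign flips along the way, the symbol is -1.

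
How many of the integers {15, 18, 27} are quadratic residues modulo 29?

0

(15/29) = -1 → non-residue.
(18/29) = -1 → non-residue.
(27/29) = -1 → non-residue.
Total quadratic residues among the 3: 0.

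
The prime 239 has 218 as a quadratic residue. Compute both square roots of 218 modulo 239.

74, 165

Since 239 ≡ 3 (mod 4), a square root of 218 is 218^((239+1)/4) = 218^60 mod 239.
Repeated squaring: 218^2≡202, 218^4≡174, 218^8≡162, 218^16≡193, 218^32≡204 (mod 239).
218^60 = 218^(32+16+8+4) ≡ 165 (mod 239).
Check: 165² = 27225 ≡ 218 (mod 239). The two roots are 74 and 165.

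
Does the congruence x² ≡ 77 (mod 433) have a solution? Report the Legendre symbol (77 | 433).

Reciprocity: 77 ≡ 1 and 433 ≡ 1 (mod 4), so (77/433) = +(433/77).
Reduce top mod 77: now compute (48/77).
Pull out 2^4: since 77 ≡ 5 (mod 8), (2/77) = -1, so (2/77)^4 = +1.
Reciprocity: 3 ≡ 3 and 77 ≡ 1 (mod 4), so (3/77) = +(77/3).
Reduce top mod 3: now compute (2/3).
Pull out 2: since 3 ≡ 3 (mod 8), (2/3) = -1.
Reached (1/3) = 1. Collecting the sign flips along the way, the symbol is -1.

-1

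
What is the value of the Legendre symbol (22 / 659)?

Pull out 2: since 659 ≡ 3 (mod 8), (2/659) = -1.
Reciprocity: 11 ≡ 3 and 659 ≡ 3 (mod 4), so (11/659) = −(659/11).
Reduce top mod 11: now compute (10/11).
Pull out 2: since 11 ≡ 3 (mod 8), (2/11) = -1.
Reciprocity: 5 ≡ 1 and 11 ≡ 3 (mod 4), so (5/11) = +(11/5).
Reduce top mod 5: now compute (1/5).
Reached (1/5) = 1. Collecting the sign flips along the way, the symbol is -1.

-1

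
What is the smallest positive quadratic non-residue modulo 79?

(2/79) = +1, so 2 is a residue.
(3/79) = −1, so 3 is the smallest positive non-residue mod 79.

3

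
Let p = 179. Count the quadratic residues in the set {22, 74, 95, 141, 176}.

4

(22/179) = +1 → QR.
(74/179) = +1 → QR.
(95/179) = +1 → QR.
(141/179) = +1 → QR.
(176/179) = -1 → non-residue.
Total quadratic residues among the 5: 4.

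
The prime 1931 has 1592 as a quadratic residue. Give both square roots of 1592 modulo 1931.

816, 1115

Since 1931 ≡ 3 (mod 4), a square root of 1592 is 1592^((1931+1)/4) = 1592^483 mod 1931.
Repeated squaring: 1592^2≡992, 1592^4≡1185, 1592^8≡388, 1592^16≡1857, 1592^32≡1614, 1592^64≡77, 1592^128≡136, 1592^256≡1117 (mod 1931).
1592^483 = 1592^(256+128+64+32+2+1) ≡ 1115 (mod 1931).
Check: 1115² = 1243225 ≡ 1592 (mod 1931). The two roots are 816 and 1115.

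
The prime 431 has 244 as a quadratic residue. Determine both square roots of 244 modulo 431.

Since 431 ≡ 3 (mod 4), a square root of 244 is 244^((431+1)/4) = 244^108 mod 431.
Repeated squaring: 244^2≡58, 244^4≡347, 244^8≡160, 244^16≡171, 244^32≡364, 244^64≡179 (mod 431).
244^108 = 244^(64+32+8+4) ≡ 109 (mod 431).
Check: 109² = 11881 ≡ 244 (mod 431). The two roots are 109 and 322.

109, 322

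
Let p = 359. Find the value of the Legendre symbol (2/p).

Pull out 2: since 359 ≡ 7 (mod 8), (2/359) = +1.
Reached (1/359) = 1. Collecting the sign flips along the way, the symbol is +1.

1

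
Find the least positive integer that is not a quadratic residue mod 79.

3

(2/79) = +1, so 2 is a residue.
(3/79) = −1, so 3 is the smallest positive non-residue mod 79.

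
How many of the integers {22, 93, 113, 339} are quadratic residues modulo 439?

3

(22/439) = +1 → QR.
(93/439) = +1 → QR.
(113/439) = +1 → QR.
(339/439) = -1 → non-residue.
Total quadratic residues among the 4: 3.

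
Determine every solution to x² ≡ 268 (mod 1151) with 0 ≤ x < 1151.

Since 1151 ≡ 3 (mod 4), a square root of 268 is 268^((1151+1)/4) = 268^288 mod 1151.
Repeated squaring: 268^2≡462, 268^4≡509, 268^8≡106, 268^16≡877, 268^32≡261, 268^64≡212, 268^128≡55, 268^256≡723 (mod 1151).
268^288 = 268^(256+32) ≡ 1090 (mod 1151).
Check: 1090² = 1188100 ≡ 268 (mod 1151). The two roots are 61 and 1090.

61, 1090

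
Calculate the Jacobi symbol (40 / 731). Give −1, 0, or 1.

-1

Pull out 2^3: since 731 ≡ 3 (mod 8), (2/731) = -1, so (2/731)^3 = -1.
Reciprocity: 5 ≡ 1 and 731 ≡ 3 (mod 4), so (5/731) = +(731/5).
Reduce top mod 5: now compute (1/5).
Reached (1/5) = 1. Collecting the sign flips along the way, the symbol is -1.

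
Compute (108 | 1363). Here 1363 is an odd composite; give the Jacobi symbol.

-1

Pull out 2^2: since 1363 ≡ 3 (mod 8), (2/1363) = -1, so (2/1363)^2 = +1.
Reciprocity: 27 ≡ 3 and 1363 ≡ 3 (mod 4), so (27/1363) = −(1363/27).
Reduce top mod 27: now compute (13/27).
Reciprocity: 13 ≡ 1 and 27 ≡ 3 (mod 4), so (13/27) = +(27/13).
Reduce top mod 13: now compute (1/13).
Reached (1/13) = 1. Collecting the sign flips along the way, the symbol is -1.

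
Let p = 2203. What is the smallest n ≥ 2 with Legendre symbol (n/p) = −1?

(2/2203) = −1, so 2 is the smallest positive non-residue mod 2203.

2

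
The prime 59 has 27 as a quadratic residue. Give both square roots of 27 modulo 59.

Since 59 ≡ 3 (mod 4), a square root of 27 is 27^((59+1)/4) = 27^15 mod 59.
Repeated squaring: 27^2≡21, 27^4≡28, 27^8≡17 (mod 59).
27^15 = 27^(8+4+2+1) ≡ 26 (mod 59).
Check: 26² = 676 ≡ 27 (mod 59). The two roots are 26 and 33.

26, 33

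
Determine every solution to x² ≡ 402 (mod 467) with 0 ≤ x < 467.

112, 355

Since 467 ≡ 3 (mod 4), a square root of 402 is 402^((467+1)/4) = 402^117 mod 467.
Repeated squaring: 402^2≡22, 402^4≡17, 402^8≡289, 402^16≡395, 402^32≡47, 402^64≡341 (mod 467).
402^117 = 402^(64+32+16+4+1) ≡ 112 (mod 467).
Check: 112² = 12544 ≡ 402 (mod 467). The two roots are 112 and 355.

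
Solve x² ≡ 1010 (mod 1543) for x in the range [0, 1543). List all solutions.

Since 1543 ≡ 3 (mod 4), a square root of 1010 is 1010^((1543+1)/4) = 1010^386 mod 1543.
Repeated squaring: 1010^2≡177, 1010^4≡469, 1010^8≡855, 1010^16≡1186, 1010^32≡923, 1010^64≡193, 1010^128≡217, 1010^256≡799 (mod 1543).
1010^386 = 1010^(256+128+2) ≡ 64 (mod 1543).
Check: 64² = 4096 ≡ 1010 (mod 1543). The two roots are 64 and 1479.

64, 1479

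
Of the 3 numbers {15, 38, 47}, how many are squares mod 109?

2

(15/109) = +1 → QR.
(38/109) = +1 → QR.
(47/109) = -1 → non-residue.
Total quadratic residues among the 3: 2.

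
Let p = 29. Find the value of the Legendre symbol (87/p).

0

First reduce: 87 ≡ 0 (mod 29).
Top reduces to 0: gcd > 1, so the symbol is 0.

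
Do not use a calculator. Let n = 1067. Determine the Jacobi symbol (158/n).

Pull out 2: since 1067 ≡ 3 (mod 8), (2/1067) = -1.
Reciprocity: 79 ≡ 3 and 1067 ≡ 3 (mod 4), so (79/1067) = −(1067/79).
Reduce top mod 79: now compute (40/79).
Pull out 2^3: since 79 ≡ 7 (mod 8), (2/79) = +1, so (2/79)^3 = +1.
Reciprocity: 5 ≡ 1 and 79 ≡ 3 (mod 4), so (5/79) = +(79/5).
Reduce top mod 5: now compute (4/5).
Pull out 2^2: since 5 ≡ 5 (mod 8), (2/5) = -1, so (2/5)^2 = +1.
Reached (1/5) = 1. Collecting the sign flips along the way, the symbol is +1.

1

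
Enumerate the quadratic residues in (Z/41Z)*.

1, 2, 4, 5, 8, 9, 10, 16, 18, 20, 21, 23, 25, 31, 32, 33, 36, 37, 39, 40

Square k = 1,…,20 (k and 41−k give the same square):
1²=1, 2²=4, 3²=9, 4²=16, 5²=25, 6²=36, 7²≡8, 8²≡23, 9²≡40, 10²≡18, 11²≡39, 12²≡21, 13²≡5, 14²≡32, 15²≡20, 16²≡10, 17²≡2, 18²≡37, 19²≡33, 20²≡31 (mod 41).
So the quadratic residues mod 41 are {1, 2, 4, 5, 8, 9, 10, 16, 18, 20, 21, 23, 25, 31, 32, 33, 36, 37, 39, 40}.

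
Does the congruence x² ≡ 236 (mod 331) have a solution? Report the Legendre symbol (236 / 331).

-1

Euler's criterion: (236/331) ≡ 236^165 (mod 331).
236^2 ≡ 88 (mod 331)
236^4 ≡ 131 (mod 331)
236^8 ≡ 280 (mod 331)
236^16 ≡ 284 (mod 331)
236^32 ≡ 223 (mod 331)
236^64 ≡ 79 (mod 331)
236^128 ≡ 283 (mod 331)
236^165 = 236^(128+32+4+1) ≡ 330 (mod 331).
Result is 330 ≡ −1, so (236/331) = −1.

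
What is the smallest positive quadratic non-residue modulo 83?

(2/83) = −1, so 2 is the smallest positive non-residue mod 83.

2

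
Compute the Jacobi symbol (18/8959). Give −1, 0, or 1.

1

Pull out 2: since 8959 ≡ 7 (mod 8), (2/8959) = +1.
Reciprocity: 9 ≡ 1 and 8959 ≡ 3 (mod 4), so (9/8959) = +(8959/9).
Reduce top mod 9: now compute (4/9).
Pull out 2^2: since 9 ≡ 1 (mod 8), (2/9) = +1, so (2/9)^2 = +1.
Reached (1/9) = 1. Collecting the sign flips along the way, the symbol is +1.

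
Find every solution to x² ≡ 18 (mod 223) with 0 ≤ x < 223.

Since 223 ≡ 3 (mod 4), a square root of 18 is 18^((223+1)/4) = 18^56 mod 223.
Repeated squaring: 18^2≡101, 18^4≡166, 18^8≡127, 18^16≡73, 18^32≡200 (mod 223).
18^56 = 18^(32+16+8) ≡ 178 (mod 223).
Check: 178² = 31684 ≡ 18 (mod 223). The two roots are 45 and 178.

45, 178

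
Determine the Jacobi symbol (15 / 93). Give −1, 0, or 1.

Reciprocity: 15 ≡ 3 and 93 ≡ 1 (mod 4), so (15/93) = +(93/15).
Reduce top mod 15: now compute (3/15).
Reciprocity: 3 ≡ 3 and 15 ≡ 3 (mod 4), so (3/15) = −(15/3).
Reduce top mod 3: now compute (0/3).
Top reduces to 0: gcd > 1, so the symbol is 0.

0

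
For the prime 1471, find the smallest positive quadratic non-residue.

3

(2/1471) = +1, so 2 is a residue.
(3/1471) = −1, so 3 is the smallest positive non-residue mod 1471.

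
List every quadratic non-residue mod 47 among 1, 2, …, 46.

5, 10, 11, 13, 15, 19, 20, 22, 23, 26, 29, 30, 31, 33, 35, 38, 39, 40, 41, 43, 44, 45, 46

Square k = 1,…,23 (k and 47−k give the same square):
1²=1, 2²=4, 3²=9, 4²=16, 5²=25, 6²=36, 7²≡2, 8²≡17, 9²≡34, 10²≡6, 11²≡27, 12²≡3, 13²≡28, 14²≡8, 15²≡37, 16²≡21, 17²≡7, 18²≡42, 19²≡32, 20²≡24, 21²≡18, 22²≡14, 23²≡12 (mod 47).
The residues are {1, 2, 3, 4, 6, 7, 8, 9, 12, 14, 16, 17, 18, 21, 24, 25, 27, 28, 32, 34, 36, 37, 42}; the non-residues are the remaining 23 nonzero classes.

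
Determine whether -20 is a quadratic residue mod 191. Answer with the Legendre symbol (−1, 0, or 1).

First reduce: -20 ≡ 171 (mod 191).
Reciprocity: 171 ≡ 3 and 191 ≡ 3 (mod 4), so (171/191) = −(191/171).
Reduce top mod 171: now compute (20/171).
Pull out 2^2: since 171 ≡ 3 (mod 8), (2/171) = -1, so (2/171)^2 = +1.
Reciprocity: 5 ≡ 1 and 171 ≡ 3 (mod 4), so (5/171) = +(171/5).
Reduce top mod 5: now compute (1/5).
Reached (1/5) = 1. Collecting the sign flips along the way, the symbol is -1.

-1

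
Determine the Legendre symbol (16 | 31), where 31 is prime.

1

Pull out 2^4: since 31 ≡ 7 (mod 8), (2/31) = +1, so (2/31)^4 = +1.
Reached (1/31) = 1. Collecting the sign flips along the way, the symbol is +1.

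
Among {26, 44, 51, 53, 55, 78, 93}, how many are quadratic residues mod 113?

4

(26/113) = +1 → QR.
(44/113) = +1 → QR.
(51/113) = +1 → QR.
(53/113) = +1 → QR.
(55/113) = -1 → non-residue.
(78/113) = -1 → non-residue.
(93/113) = -1 → non-residue.
Total quadratic residues among the 7: 4.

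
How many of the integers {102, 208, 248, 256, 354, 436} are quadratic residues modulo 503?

3

(102/503) = -1 → non-residue.
(208/503) = +1 → QR.
(248/503) = -1 → non-residue.
(256/503) = +1 → QR.
(354/503) = +1 → QR.
(436/503) = -1 → non-residue.
Total quadratic residues among the 6: 3.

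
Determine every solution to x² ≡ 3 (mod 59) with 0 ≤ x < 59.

Since 59 ≡ 3 (mod 4), a square root of 3 is 3^((59+1)/4) = 3^15 mod 59.
Repeated squaring: 3^2≡9, 3^4≡22, 3^8≡12 (mod 59).
3^15 = 3^(8+4+2+1) ≡ 48 (mod 59).
Check: 48² = 2304 ≡ 3 (mod 59). The two roots are 11 and 48.

11, 48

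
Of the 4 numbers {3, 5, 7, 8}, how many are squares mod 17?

(3/17) = -1 → non-residue.
(5/17) = -1 → non-residue.
(7/17) = -1 → non-residue.
(8/17) = +1 → QR.
Total quadratic residues among the 4: 1.

1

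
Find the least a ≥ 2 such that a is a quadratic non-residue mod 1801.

(2/1801) = +1, so 2 is a residue.
(3/1801) = +1, so 3 is a residue.
(4/1801) = +1, so 4 is a residue.
(5/1801) = +1, so 5 is a residue.
(6/1801) = +1, so 6 is a residue.
(7/1801) = +1, so 7 is a residue.
(8/1801) = +1, so 8 is a residue.
(9/1801) = +1, so 9 is a residue.
(10/1801) = +1, so 10 is a residue.
(11/1801) = −1, so 11 is the smallest positive non-residue mod 1801.

11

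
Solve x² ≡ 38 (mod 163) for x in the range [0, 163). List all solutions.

53, 110

Since 163 ≡ 3 (mod 4), a square root of 38 is 38^((163+1)/4) = 38^41 mod 163.
Repeated squaring: 38^2≡140, 38^4≡40, 38^8≡133, 38^16≡85, 38^32≡53 (mod 163).
38^41 = 38^(32+8+1) ≡ 53 (mod 163).
Check: 53² = 2809 ≡ 38 (mod 163). The two roots are 53 and 110.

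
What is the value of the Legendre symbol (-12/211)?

Euler's criterion: (-12/211) ≡ 199^105 (mod 211).
199^2 ≡ 144 (mod 211)
199^4 ≡ 58 (mod 211)
199^8 ≡ 199 (mod 211)
199^16 ≡ 144 (mod 211)
199^32 ≡ 58 (mod 211)
199^64 ≡ 199 (mod 211)
199^105 = 199^(64+32+8+1) ≡ 1 (mod 211).
Result is 1, so (-12/211) = 1.

1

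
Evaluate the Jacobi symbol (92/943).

0

Pull out 2^2: since 943 ≡ 7 (mod 8), (2/943) = +1, so (2/943)^2 = +1.
Reciprocity: 23 ≡ 3 and 943 ≡ 3 (mod 4), so (23/943) = −(943/23).
Reduce top mod 23: now compute (0/23).
Top reduces to 0: gcd > 1, so the symbol is 0.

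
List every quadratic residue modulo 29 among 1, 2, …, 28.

Square k = 1,…,14 (k and 29−k give the same square):
1²=1, 2²=4, 3²=9, 4²=16, 5²=25, 6²≡7, 7²≡20, 8²≡6, 9²≡23, 10²≡13, 11²≡5, 12²≡28, 13²≡24, 14²≡22 (mod 29).
So the quadratic residues mod 29 are {1, 4, 5, 6, 7, 9, 13, 16, 20, 22, 23, 24, 25, 28}.

1 4 5 6 7 9 13 16 20 22 23 24 25 28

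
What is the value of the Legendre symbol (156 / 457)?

-1

Pull out 2^2: since 457 ≡ 1 (mod 8), (2/457) = +1, so (2/457)^2 = +1.
Reciprocity: 39 ≡ 3 and 457 ≡ 1 (mod 4), so (39/457) = +(457/39).
Reduce top mod 39: now compute (28/39).
Pull out 2^2: since 39 ≡ 7 (mod 8), (2/39) = +1, so (2/39)^2 = +1.
Reciprocity: 7 ≡ 3 and 39 ≡ 3 (mod 4), so (7/39) = −(39/7).
Reduce top mod 7: now compute (4/7).
Pull out 2^2: since 7 ≡ 7 (mod 8), (2/7) = +1, so (2/7)^2 = +1.
Reached (1/7) = 1. Collecting the sign flips along the way, the symbol is -1.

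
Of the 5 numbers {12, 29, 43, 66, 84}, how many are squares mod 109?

5

(12/109) = +1 → QR.
(29/109) = +1 → QR.
(43/109) = +1 → QR.
(66/109) = +1 → QR.
(84/109) = +1 → QR.
Total quadratic residues among the 5: 5.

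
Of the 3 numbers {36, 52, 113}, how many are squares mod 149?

(36/149) = +1 → QR.
(52/149) = -1 → non-residue.
(113/149) = +1 → QR.
Total quadratic residues among the 3: 2.

2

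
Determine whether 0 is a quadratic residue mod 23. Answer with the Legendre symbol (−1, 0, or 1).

Top reduces to 0: gcd > 1, so the symbol is 0.

0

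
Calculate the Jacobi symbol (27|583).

Reciprocity: 27 ≡ 3 and 583 ≡ 3 (mod 4), so (27/583) = −(583/27).
Reduce top mod 27: now compute (16/27).
Pull out 2^4: since 27 ≡ 3 (mod 8), (2/27) = -1, so (2/27)^4 = +1.
Reached (1/27) = 1. Collecting the sign flips along the way, the symbol is -1.

-1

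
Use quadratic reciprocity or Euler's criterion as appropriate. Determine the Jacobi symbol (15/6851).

Reciprocity: 15 ≡ 3 and 6851 ≡ 3 (mod 4), so (15/6851) = −(6851/15).
Reduce top mod 15: now compute (11/15).
Reciprocity: 11 ≡ 3 and 15 ≡ 3 (mod 4), so (11/15) = −(15/11).
Reduce top mod 11: now compute (4/11).
Pull out 2^2: since 11 ≡ 3 (mod 8), (2/11) = -1, so (2/11)^2 = +1.
Reached (1/11) = 1. Collecting the sign flips along the way, the symbol is +1.

1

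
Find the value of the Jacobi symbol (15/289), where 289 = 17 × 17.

1

Reciprocity: 15 ≡ 3 and 289 ≡ 1 (mod 4), so (15/289) = +(289/15).
Reduce top mod 15: now compute (4/15).
Pull out 2^2: since 15 ≡ 7 (mod 8), (2/15) = +1, so (2/15)^2 = +1.
Reached (1/15) = 1. Collecting the sign flips along the way, the symbol is +1.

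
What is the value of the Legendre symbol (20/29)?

Pull out 2^2: since 29 ≡ 5 (mod 8), (2/29) = -1, so (2/29)^2 = +1.
Reciprocity: 5 ≡ 1 and 29 ≡ 1 (mod 4), so (5/29) = +(29/5).
Reduce top mod 5: now compute (4/5).
Pull out 2^2: since 5 ≡ 5 (mod 8), (2/5) = -1, so (2/5)^2 = +1.
Reached (1/5) = 1. Collecting the sign flips along the way, the symbol is +1.

1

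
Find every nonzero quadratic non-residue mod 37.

2, 5, 6, 8, 13, 14, 15, 17, 18, 19, 20, 22, 23, 24, 29, 31, 32, 35

Square k = 1,…,18 (k and 37−k give the same square):
1²=1, 2²=4, 3²=9, 4²=16, 5²=25, 6²=36, 7²≡12, 8²≡27, 9²≡7, 10²≡26, 11²≡10, 12²≡33, 13²≡21, 14²≡11, 15²≡3, 16²≡34, 17²≡30, 18²≡28 (mod 37).
The residues are {1, 3, 4, 7, 9, 10, 11, 12, 16, 21, 25, 26, 27, 28, 30, 33, 34, 36}; the non-residues are the remaining 18 nonzero classes.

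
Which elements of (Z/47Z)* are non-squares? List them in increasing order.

Square k = 1,…,23 (k and 47−k give the same square):
1²=1, 2²=4, 3²=9, 4²=16, 5²=25, 6²=36, 7²≡2, 8²≡17, 9²≡34, 10²≡6, 11²≡27, 12²≡3, 13²≡28, 14²≡8, 15²≡37, 16²≡21, 17²≡7, 18²≡42, 19²≡32, 20²≡24, 21²≡18, 22²≡14, 23²≡12 (mod 47).
The residues are {1, 2, 3, 4, 6, 7, 8, 9, 12, 14, 16, 17, 18, 21, 24, 25, 27, 28, 32, 34, 36, 37, 42}; the non-residues are the remaining 23 nonzero classes.

5,10,11,13,15,19,20,22,23,26,29,30,31,33,35,38,39,40,41,43,44,45,46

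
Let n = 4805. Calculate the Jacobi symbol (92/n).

-1

Pull out 2^2: since 4805 ≡ 5 (mod 8), (2/4805) = -1, so (2/4805)^2 = +1.
Reciprocity: 23 ≡ 3 and 4805 ≡ 1 (mod 4), so (23/4805) = +(4805/23).
Reduce top mod 23: now compute (21/23).
Reciprocity: 21 ≡ 1 and 23 ≡ 3 (mod 4), so (21/23) = +(23/21).
Reduce top mod 21: now compute (2/21).
Pull out 2: since 21 ≡ 5 (mod 8), (2/21) = -1.
Reached (1/21) = 1. Collecting the sign flips along the way, the symbol is -1.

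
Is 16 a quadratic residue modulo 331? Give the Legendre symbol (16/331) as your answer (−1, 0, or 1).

Euler's criterion: (16/331) ≡ 16^165 (mod 331).
16^2 ≡ 256 (mod 331)
16^4 ≡ 329 (mod 331)
16^8 ≡ 4 (mod 331)
16^16 ≡ 16 (mod 331)
16^32 ≡ 256 (mod 331)
16^64 ≡ 329 (mod 331)
16^128 ≡ 4 (mod 331)
16^165 = 16^(128+32+4+1) ≡ 1 (mod 331).
Result is 1, so (16/331) = 1.

1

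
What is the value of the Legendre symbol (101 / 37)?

1

First reduce: 101 ≡ 27 (mod 37).
Reciprocity: 27 ≡ 3 and 37 ≡ 1 (mod 4), so (27/37) = +(37/27).
Reduce top mod 27: now compute (10/27).
Pull out 2: since 27 ≡ 3 (mod 8), (2/27) = -1.
Reciprocity: 5 ≡ 1 and 27 ≡ 3 (mod 4), so (5/27) = +(27/5).
Reduce top mod 5: now compute (2/5).
Pull out 2: since 5 ≡ 5 (mod 8), (2/5) = -1.
Reached (1/5) = 1. Collecting the sign flips along the way, the symbol is +1.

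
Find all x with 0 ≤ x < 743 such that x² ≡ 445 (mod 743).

158, 585

Since 743 ≡ 3 (mod 4), a square root of 445 is 445^((743+1)/4) = 445^186 mod 743.
Repeated squaring: 445^2≡387, 445^4≡426, 445^8≡184, 445^16≡421, 445^32≡407, 445^64≡703, 445^128≡114 (mod 743).
445^186 = 445^(128+32+16+8+2) ≡ 585 (mod 743).
Check: 585² = 342225 ≡ 445 (mod 743). The two roots are 158 and 585.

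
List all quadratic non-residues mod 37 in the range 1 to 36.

Square k = 1,…,18 (k and 37−k give the same square):
1²=1, 2²=4, 3²=9, 4²=16, 5²=25, 6²=36, 7²≡12, 8²≡27, 9²≡7, 10²≡26, 11²≡10, 12²≡33, 13²≡21, 14²≡11, 15²≡3, 16²≡34, 17²≡30, 18²≡28 (mod 37).
The residues are {1, 3, 4, 7, 9, 10, 11, 12, 16, 21, 25, 26, 27, 28, 30, 33, 34, 36}; the non-residues are the remaining 18 nonzero classes.

2 5 6 8 13 14 15 17 18 19 20 22 23 24 29 31 32 35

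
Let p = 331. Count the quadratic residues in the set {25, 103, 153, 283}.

4

(25/331) = +1 → QR.
(103/331) = +1 → QR.
(153/331) = +1 → QR.
(283/331) = +1 → QR.
Total quadratic residues among the 4: 4.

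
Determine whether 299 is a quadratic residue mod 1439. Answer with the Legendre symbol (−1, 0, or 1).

-1

Reciprocity: 299 ≡ 3 and 1439 ≡ 3 (mod 4), so (299/1439) = −(1439/299).
Reduce top mod 299: now compute (243/299).
Reciprocity: 243 ≡ 3 and 299 ≡ 3 (mod 4), so (243/299) = −(299/243).
Reduce top mod 243: now compute (56/243).
Pull out 2^3: since 243 ≡ 3 (mod 8), (2/243) = -1, so (2/243)^3 = -1.
Reciprocity: 7 ≡ 3 and 243 ≡ 3 (mod 4), so (7/243) = −(243/7).
Reduce top mod 7: now compute (5/7).
Reciprocity: 5 ≡ 1 and 7 ≡ 3 (mod 4), so (5/7) = +(7/5).
Reduce top mod 5: now compute (2/5).
Pull out 2: since 5 ≡ 5 (mod 8), (2/5) = -1.
Reached (1/5) = 1. Collecting the sign flips along the way, the symbol is -1.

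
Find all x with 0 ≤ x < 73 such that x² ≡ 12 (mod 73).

31, 42

73 ≡ 1 (mod 4), so we find a root by search.
Trying successive values, 31² = 961 ≡ 12 (mod 73). The other root is 73 − 31 = 42.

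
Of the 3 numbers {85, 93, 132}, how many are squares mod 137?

1

(85/137) = -1 → non-residue.
(93/137) = +1 → QR.
(132/137) = -1 → non-residue.
Total quadratic residues among the 3: 1.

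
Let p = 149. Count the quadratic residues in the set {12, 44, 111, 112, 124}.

2

(12/149) = -1 → non-residue.
(44/149) = -1 → non-residue.
(111/149) = -1 → non-residue.
(112/149) = +1 → QR.
(124/149) = +1 → QR.
Total quadratic residues among the 5: 2.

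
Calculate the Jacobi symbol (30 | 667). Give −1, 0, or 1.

Pull out 2: since 667 ≡ 3 (mod 8), (2/667) = -1.
Reciprocity: 15 ≡ 3 and 667 ≡ 3 (mod 4), so (15/667) = −(667/15).
Reduce top mod 15: now compute (7/15).
Reciprocity: 7 ≡ 3 and 15 ≡ 3 (mod 4), so (7/15) = −(15/7).
Reduce top mod 7: now compute (1/7).
Reached (1/7) = 1. Collecting the sign flips along the way, the symbol is -1.

-1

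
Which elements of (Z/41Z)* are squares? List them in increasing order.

Square k = 1,…,20 (k and 41−k give the same square):
1²=1, 2²=4, 3²=9, 4²=16, 5²=25, 6²=36, 7²≡8, 8²≡23, 9²≡40, 10²≡18, 11²≡39, 12²≡21, 13²≡5, 14²≡32, 15²≡20, 16²≡10, 17²≡2, 18²≡37, 19²≡33, 20²≡31 (mod 41).
So the quadratic residues mod 41 are {1, 2, 4, 5, 8, 9, 10, 16, 18, 20, 21, 23, 25, 31, 32, 33, 36, 37, 39, 40}.

1 2 4 5 8 9 10 16 18 20 21 23 25 31 32 33 36 37 39 40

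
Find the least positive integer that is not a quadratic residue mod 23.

5

(2/23) = +1, so 2 is a residue.
(3/23) = +1, so 3 is a residue.
(4/23) = +1, so 4 is a residue.
(5/23) = −1, so 5 is the smallest positive non-residue mod 23.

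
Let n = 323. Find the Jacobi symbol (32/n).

-1

Pull out 2^5: since 323 ≡ 3 (mod 8), (2/323) = -1, so (2/323)^5 = -1.
Reached (1/323) = 1. Collecting the sign flips along the way, the symbol is -1.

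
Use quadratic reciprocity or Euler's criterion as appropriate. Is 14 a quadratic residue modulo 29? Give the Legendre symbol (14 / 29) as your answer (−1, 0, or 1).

-1

Pull out 2: since 29 ≡ 5 (mod 8), (2/29) = -1.
Reciprocity: 7 ≡ 3 and 29 ≡ 1 (mod 4), so (7/29) = +(29/7).
Reduce top mod 7: now compute (1/7).
Reached (1/7) = 1. Collecting the sign flips along the way, the symbol is -1.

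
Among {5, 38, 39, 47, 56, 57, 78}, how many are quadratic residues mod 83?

2

(5/83) = -1 → non-residue.
(38/83) = +1 → QR.
(39/83) = -1 → non-residue.
(47/83) = -1 → non-residue.
(56/83) = -1 → non-residue.
(57/83) = -1 → non-residue.
(78/83) = +1 → QR.
Total quadratic residues among the 7: 2.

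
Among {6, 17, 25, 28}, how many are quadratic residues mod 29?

3

(6/29) = +1 → QR.
(17/29) = -1 → non-residue.
(25/29) = +1 → QR.
(28/29) = +1 → QR.
Total quadratic residues among the 4: 3.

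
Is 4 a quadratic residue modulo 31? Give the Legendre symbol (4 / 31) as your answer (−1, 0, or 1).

1

Pull out 2^2: since 31 ≡ 7 (mod 8), (2/31) = +1, so (2/31)^2 = +1.
Reached (1/31) = 1. Collecting the sign flips along the way, the symbol is +1.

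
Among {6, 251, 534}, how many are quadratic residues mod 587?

(6/587) = -1 → non-residue.
(251/587) = -1 → non-residue.
(534/587) = -1 → non-residue.
Total quadratic residues among the 3: 0.

0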